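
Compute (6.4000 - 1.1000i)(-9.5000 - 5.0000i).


Real = 6.4*(-9.5) - (-1.1)*(-5) = -60.8 - 5.5 = -66.3
Imag = 6.4*(-5) - (9.5)*(-1.1) = -32 + 10.45 = -21.55

-66.3000 - 21.5500i


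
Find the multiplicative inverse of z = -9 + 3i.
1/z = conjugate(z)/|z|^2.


|z|^2 = 81+9 = 90
1/z = (-9 - 3i)/90

1/z = -0.1000 - 0.0333i


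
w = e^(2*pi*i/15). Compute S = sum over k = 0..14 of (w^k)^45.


The roots are w_k = w^k with w = e^(2*pi*i/15), and (w^k)^45 = (w^45)^k.
So S = 1 + u + u^2 + ... + u^(14) with u = w^45.
45 = 3*15 + 0, so 45 is a multiple of 15 and u = (w^15)^3 = 1.
Every one of the 15 terms equals 1: S = 15

S = 15


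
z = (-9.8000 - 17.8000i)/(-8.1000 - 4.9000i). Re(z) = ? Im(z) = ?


Multiply by conjugate: (-9.8000 - 17.8000i)(-8.1000 + 4.9000i) / ((-8.1)^2 + (-4.9)^2)
Numerator real = -9.8*(-8.1) - (17.8)*(-4.9) = 166.6
Numerator imag = -17.8*(-8.1) - (-9.8)*(-4.9) = 96.16
Denominator = 89.62
Re(z) = 166.6/89.62 = 1.8590
Im(z) = 96.16/89.62 = 1.0730

Re(z) = 1.8590, Im(z) = 1.0730


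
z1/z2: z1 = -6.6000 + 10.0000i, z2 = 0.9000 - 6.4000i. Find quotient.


Conjugate of z2 = 0.9000 + 6.4000i
Numerator: (-6.6000 + 10.0000i)(0.9000 + 6.4000i) = -69.9400 - 33.2400i
Denominator: 0.9^2 + (-6.4)^2 = 41.77
Result = (-69.9400 - 33.2400i)/41.77

-1.6744 - 0.7958i


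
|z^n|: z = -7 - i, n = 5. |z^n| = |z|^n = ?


|z| = sqrt(49+1) = sqrt(50) = 7.0711
|z^5| = |z|^5 = (sqrt(50))^5 = 50^2 * sqrt(50) = 2500*sqrt(50)

|z^5| = 2500*sqrt(50) ≈ 17677.6695


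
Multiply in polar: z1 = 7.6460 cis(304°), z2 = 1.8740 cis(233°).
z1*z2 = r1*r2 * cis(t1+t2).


r = 7.6460 * 1.8740 = 14.3286
theta = 304° + 233° = 537° = 177° (mod 360)

14.3286 cis(177°)


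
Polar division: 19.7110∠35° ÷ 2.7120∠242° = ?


r = 19.7110 / 2.7120 = 7.2681
theta = 35° - 242° = -207° = 153° (mod 360)

7.2681 cis(153°)


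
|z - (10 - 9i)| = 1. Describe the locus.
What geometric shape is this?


|z - z0| = r is a circle with center z0 and radius r.
Center = (10, -9), radius = 1

Circle with center (10, -9) and radius 1


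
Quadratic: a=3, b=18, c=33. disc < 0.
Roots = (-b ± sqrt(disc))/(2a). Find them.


disc = 18^2 - 4*3*33 = 324 - 396 = -72
sqrt(|disc|) = sqrt(72) = 8.4853
Real part = -18/(2*3) = -3.0000
Imag part = 8.4853/(2*3) = 1.4142

-3.0000 ± 1.4142i


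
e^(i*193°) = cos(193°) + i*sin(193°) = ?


cos(193°) = -0.9744
sin(193°) = -0.2250

e^(i*193°) = -0.9744 - 0.2250i


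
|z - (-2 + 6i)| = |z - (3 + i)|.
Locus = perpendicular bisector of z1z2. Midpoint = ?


Equal distances means the locus is the perpendicular bisector of z1 and z2.
Midpoint = ((-2+3)/2, (6+1)/2) = (0.5000, 3.5000)

Perpendicular bisector through (0.5000, 3.5000)


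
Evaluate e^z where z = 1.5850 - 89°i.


e^1.5850 = 4.87929
cos(-89°) = 0.017452
sin(-89°) = -0.999848
Real = 4.87929*0.017452 = 0.0852
Imag = 4.87929*(-0.999848) = -4.8785

0.0852 - 4.8785i


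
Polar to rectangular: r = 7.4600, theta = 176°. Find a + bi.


a = 7.4600*cos(176°) = 7.4600*(-0.99756) = -7.4418
b = 7.4600*sin(176°) = 7.4600*0.06976 = 0.5204

-7.4418 + 0.5204i


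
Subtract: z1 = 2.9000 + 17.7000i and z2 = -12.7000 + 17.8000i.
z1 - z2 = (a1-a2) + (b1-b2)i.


Real: 2.9 + 12.7 = 15.6
Imag: 17.7 - 17.8 = -0.1

15.6000 - 0.1000i


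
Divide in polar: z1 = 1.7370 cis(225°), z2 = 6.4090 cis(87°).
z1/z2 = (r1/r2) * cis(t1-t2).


r = 1.7370 / 6.4090 = 0.2710
theta = 225° - 87° = 138° = 138° (mod 360)

0.2710 cis(138°)


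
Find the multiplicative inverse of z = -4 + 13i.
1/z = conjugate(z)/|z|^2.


|z|^2 = 16+169 = 185
1/z = (-4 - 13i)/185

1/z = -0.0216 - 0.0703i


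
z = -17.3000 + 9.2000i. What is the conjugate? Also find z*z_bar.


z_bar = -17.3000 - 9.2000i
z*z_bar = (-17.3)^2 + 9.2^2 = 299.29 + 84.64 = 383.93

z_bar = -17.3000 - 9.2000i, z*z_bar = 383.93


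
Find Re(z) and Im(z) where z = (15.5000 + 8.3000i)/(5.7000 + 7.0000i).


Multiply by conjugate: (15.5000 + 8.3000i)(5.7000 - 7.0000i) / (5.7^2 + 7^2)
Numerator real = 15.5*5.7 + 8.3*7 = 146.45
Numerator imag = 8.3*5.7 - 15.5*7 = -61.19
Denominator = 81.49
Re(z) = 146.45/81.49 = 1.7972
Im(z) = -61.19/81.49 = -0.7509

Re(z) = 1.7972, Im(z) = -0.7509


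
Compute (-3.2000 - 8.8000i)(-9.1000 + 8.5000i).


Real = -3.2*(-9.1) - (-8.8)*8.5 = 29.12 - (-74.8) = 103.92
Imag = -3.2*8.5 - (9.1)*(-8.8) = -27.2 + 80.08 = 52.88

103.9200 + 52.8800i


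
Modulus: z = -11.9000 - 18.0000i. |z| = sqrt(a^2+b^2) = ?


|z| = sqrt((-11.9)^2 + (-18)^2) = sqrt(141.61 + 324) = sqrt(465.61) = 21.5780

|z| = 21.5780


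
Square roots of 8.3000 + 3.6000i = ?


|z| = sqrt(68.89+12.96) = 9.0471
sqrt((|z|+a)/2) = sqrt((9.0471+8.3)/2) = sqrt(8.6735) = 2.9451
sqrt((|z|-a)/2) = sqrt((9.0471-8.3)/2) = sqrt(0.3735) = 0.6112

±(2.9451 + 0.6112i) i.e. 2.9451 + 0.6112i and -2.9451 - 0.6112i


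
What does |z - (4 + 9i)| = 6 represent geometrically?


|z - z0| = r is a circle with center z0 and radius r.
Center = (4, 9), radius = 6

Circle with center (4, 9) and radius 6


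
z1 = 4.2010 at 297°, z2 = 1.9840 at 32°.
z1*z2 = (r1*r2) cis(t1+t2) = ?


r = 4.2010 * 1.9840 = 8.3348
theta = 297° + 32° = 329° = 329° (mod 360)

8.3348 cis(329°)


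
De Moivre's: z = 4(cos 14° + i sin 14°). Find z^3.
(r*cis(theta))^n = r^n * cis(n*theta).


r^3 = 4^3 = 64
n*theta = 3*14° = 42° = 42° (mod 360)
a = 64*cos(42°) = 47.5613
b = 64*sin(42°) = 42.8244

64 cis(42°) = 47.5613 + 42.8244i


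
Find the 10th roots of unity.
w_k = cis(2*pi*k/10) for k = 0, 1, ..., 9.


The 10th roots of unity are cis(360k/10°) for k=0..9
Angle step = 360/10 = 36°
Primitive root: cis(36°)
Primitive root = 0.8090 + 0.5878i

10 roots at angles: 0°, 36°, 72°, 108°, 144°, 180°, 216°, 252°, 288°, 324°


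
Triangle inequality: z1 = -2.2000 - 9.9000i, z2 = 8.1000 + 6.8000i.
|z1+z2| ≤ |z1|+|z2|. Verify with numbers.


|z1| = sqrt((-2.2)^2 + (-9.9)^2) = sqrt(102.85) = 10.1415
|z2| = sqrt(8.1^2 + 6.8^2) = sqrt(111.85) = 10.5759
z1+z2 = 5.9000 - 3.1000i
|z1+z2| = sqrt(44.42) = 6.6648
|z1|+|z2| = 10.1415 + 10.5759 = 20.7174

|z1+z2| = 6.6648 ≤ |z1|+|z2| = 20.7174 (verified)


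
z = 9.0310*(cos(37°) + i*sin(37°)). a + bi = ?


a = 9.0310*cos(37°) = 9.0310*0.79864 = 7.2125
b = 9.0310*sin(37°) = 9.0310*0.60182 = 5.4350

7.2125 + 5.4350i


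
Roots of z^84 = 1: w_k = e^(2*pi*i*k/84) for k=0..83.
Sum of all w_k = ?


The sum of all 84th roots of unity is 0.
Geometric series: (1 - w^84)/(1 - w) = (1-1)/(1-w) = 0 since w^84 = 1, w ≠ 1.
Alternatively: coefficient of z^83 in z^84 - 1 is 0.

0


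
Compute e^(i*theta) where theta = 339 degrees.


cos(339°) = 0.9336
sin(339°) = -0.3584

e^(i*339°) = 0.9336 - 0.3584i


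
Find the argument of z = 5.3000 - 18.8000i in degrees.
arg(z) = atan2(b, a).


Re = 5.3, Im = -18.8
arg = atan2(-18.8, 5.3) = -74.2561 degrees

arg(z) = -74.2561 degrees


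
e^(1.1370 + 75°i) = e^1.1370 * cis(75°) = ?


e^1.1370 = 3.1174
cos(75°) = 0.2588
sin(75°) = 0.96593
Real = 3.1174*0.2588 = 0.8068
Imag = 3.1174*0.96593 = 3.0112

0.8068 + 3.0112i


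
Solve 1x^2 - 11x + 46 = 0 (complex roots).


disc = (-11)^2 - 4*1*46 = 121 - 184 = -63
sqrt(|disc|) = sqrt(63) = 7.9373
Real part = 11/(2*1) = 5.5000
Imag part = 7.9373/(2*1) = 3.9686

5.5000 ± 3.9686i


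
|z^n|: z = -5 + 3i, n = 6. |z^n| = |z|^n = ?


|z| = sqrt(25+9) = sqrt(34) = 5.8310
|z^6| = |z|^6 = (sqrt(34))^6 = 34^3 = 39304

|z^6| = 39304


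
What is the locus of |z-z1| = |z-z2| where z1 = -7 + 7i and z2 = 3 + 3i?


Equal distances means the locus is the perpendicular bisector of z1 and z2.
Midpoint = ((-7+3)/2, (7+3)/2) = (-2.0000, 5.0000)

Perpendicular bisector through (-2.0000, 5.0000)


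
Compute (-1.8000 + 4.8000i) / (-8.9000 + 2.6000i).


Conjugate of z2 = -8.9000 - 2.6000i
Numerator: (-1.8000 + 4.8000i)(-8.9000 - 2.6000i) = 28.5000 - 38.0400i
Denominator: (-8.9)^2 + 2.6^2 = 85.97
Result = (28.5000 - 38.0400i)/85.97

0.3315 - 0.4425i


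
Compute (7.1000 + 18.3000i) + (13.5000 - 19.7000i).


Real: 7.1 + 13.5 = 20.6
Imag: 18.3 - 19.7 = -1.4

20.6000 - 1.4000i


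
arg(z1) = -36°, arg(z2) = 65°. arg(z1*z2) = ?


arg(z1*z2) = -36° + 65° = 29°
Normalized to (-180°, 180°]: 29°

29°


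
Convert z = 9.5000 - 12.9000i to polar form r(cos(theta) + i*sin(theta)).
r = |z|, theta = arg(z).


r = sqrt(90.25+166.41) = sqrt(256.66) = 16.0206
theta = atan2(-12.9, 9.5) = -53.6308 degrees

r = 16.0206, theta = -53.6308 degrees


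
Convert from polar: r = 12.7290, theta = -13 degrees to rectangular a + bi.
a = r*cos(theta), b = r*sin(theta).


a = 12.7290*cos(-13°) = 12.7290*0.97437 = 12.4028
b = 12.7290*sin(-13°) = 12.7290*(-0.22495) = -2.8634

12.4028 - 2.8634i


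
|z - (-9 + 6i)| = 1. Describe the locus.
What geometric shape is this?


|z - z0| = r is a circle with center z0 and radius r.
Center = (-9, 6), radius = 1

Circle with center (-9, 6) and radius 1


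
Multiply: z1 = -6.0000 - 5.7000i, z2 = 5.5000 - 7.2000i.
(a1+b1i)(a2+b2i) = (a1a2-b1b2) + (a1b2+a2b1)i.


Real = -6*5.5 - (-5.7)*(-7.2) = -33 - 41.04 = -74.04
Imag = -6*(-7.2) + 5.5*(-5.7) = 43.2 - (31.35) = 11.85

-74.0400 + 11.8500i


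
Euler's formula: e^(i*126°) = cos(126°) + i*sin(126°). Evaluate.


cos(126°) = -0.5878
sin(126°) = 0.8090

e^(i*126°) = -0.5878 + 0.8090i


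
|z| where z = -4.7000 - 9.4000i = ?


|z| = sqrt((-4.7)^2 + (-9.4)^2) = sqrt(22.09 + 88.36) = sqrt(110.45) = 10.5095

|z| = 10.5095


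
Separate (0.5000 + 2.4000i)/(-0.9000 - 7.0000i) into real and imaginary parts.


Multiply by conjugate: (0.5000 + 2.4000i)(-0.9000 + 7.0000i) / ((-0.9)^2 + (-7)^2)
Numerator real = 0.5*(-0.9) + 2.4*(-7) = -17.25
Numerator imag = 2.4*(-0.9) - 0.5*(-7) = 1.34
Denominator = 49.81
Re(z) = -17.25/49.81 = -0.3463
Im(z) = 1.34/49.81 = 0.0269

Re(z) = -0.3463, Im(z) = 0.0269


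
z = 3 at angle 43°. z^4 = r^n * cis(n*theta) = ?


r^4 = 3^4 = 81
n*theta = 4*43° = 172° = 172° (mod 360)
a = 81*cos(172°) = -80.2117
b = 81*sin(172°) = 11.2730

81 cis(172°) = -80.2117 + 11.2730i


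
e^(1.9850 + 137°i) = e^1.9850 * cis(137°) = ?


e^1.9850 = 7.27905
cos(137°) = -0.731354
sin(137°) = 0.682
Real = 7.27905*(-0.731354) = -5.3236
Imag = 7.27905*0.682 = 4.9643

-5.3236 + 4.9643i


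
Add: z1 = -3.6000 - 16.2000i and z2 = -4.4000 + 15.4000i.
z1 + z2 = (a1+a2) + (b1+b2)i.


Real: -3.6 - 4.4 = -8
Imag: -16.2 + 15.4 = -0.8

-8.0000 - 0.8000i


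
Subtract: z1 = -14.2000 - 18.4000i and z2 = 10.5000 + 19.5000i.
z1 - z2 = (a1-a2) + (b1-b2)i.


Real: -14.2 - 10.5 = -24.7
Imag: -18.4 - 19.5 = -37.9

-24.7000 - 37.9000i


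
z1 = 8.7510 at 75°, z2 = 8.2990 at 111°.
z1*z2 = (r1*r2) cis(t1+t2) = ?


r = 8.7510 * 8.2990 = 72.6245
theta = 75° + 111° = 186° = 186° (mod 360)

72.6245 cis(186°)


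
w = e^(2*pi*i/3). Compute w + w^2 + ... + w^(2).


With w = e^(2*pi*i/3), all 3 of the 3th roots of unity w^0 = 1, w, ..., w^(2) sum to 0: 1 + w + ... + w^(2) = (1 - w^3)/(1 - w) = 0 since w^3 = 1, w ≠ 1.
Removing the root 1: w + w^2 + ... + w^(2) = 0 - 1 = -1

Sum = -1


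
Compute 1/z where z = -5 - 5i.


|z|^2 = 25+25 = 50
1/z = (-5 + 5i)/50

1/z = -0.1000 + 0.1000i


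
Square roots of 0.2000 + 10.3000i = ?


|z| = sqrt(0.04+106.09) = 10.3019
sqrt((|z|+a)/2) = sqrt((10.3019+0.2)/2) = sqrt(5.2510) = 2.2915
sqrt((|z|-a)/2) = sqrt((10.3019-0.2)/2) = sqrt(5.0510) = 2.2474

±(2.2915 + 2.2474i) i.e. 2.2915 + 2.2474i and -2.2915 - 2.2474i


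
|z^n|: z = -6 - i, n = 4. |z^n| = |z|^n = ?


|z| = sqrt(36+1) = sqrt(37) = 6.0828
|z^4| = |z|^4 = (sqrt(37))^4 = 37^2 = 1369

|z^4| = 1369


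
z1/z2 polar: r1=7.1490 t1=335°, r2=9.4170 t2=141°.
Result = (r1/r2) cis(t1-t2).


r = 7.1490 / 9.4170 = 0.7592
theta = 335° - 141° = 194° = 194° (mod 360)

0.7592 cis(194°)


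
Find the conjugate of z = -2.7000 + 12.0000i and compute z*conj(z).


z_bar = -2.7000 - 12.0000i
z*z_bar = (-2.7)^2 + 12^2 = 7.29 + 144 = 151.29

z_bar = -2.7000 - 12.0000i, z*z_bar = 151.29


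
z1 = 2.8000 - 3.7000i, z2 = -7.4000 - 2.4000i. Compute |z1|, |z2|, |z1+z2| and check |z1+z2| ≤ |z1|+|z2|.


|z1| = sqrt(2.8^2 + (-3.7)^2) = sqrt(21.53) = 4.6400
|z2| = sqrt((-7.4)^2 + (-2.4)^2) = sqrt(60.52) = 7.7795
z1+z2 = -4.6000 - 6.1000i
|z1+z2| = sqrt(58.37) = 7.6400
|z1|+|z2| = 4.6400 + 7.7795 = 12.4195

|z1+z2| = 7.6400 ≤ |z1|+|z2| = 12.4195 (verified)


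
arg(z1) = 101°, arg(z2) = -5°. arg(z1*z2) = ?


arg(z1*z2) = 101° - 5° = 96°
Normalized to (-180°, 180°]: 96°

96°


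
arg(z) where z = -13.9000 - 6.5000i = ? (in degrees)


Re = -13.9, Im = -6.5
arg = atan2(-6.5, -13.9) = -154.9380 degrees

arg(z) = -154.9380 degrees


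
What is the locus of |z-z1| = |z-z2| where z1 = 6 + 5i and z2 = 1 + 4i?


Equal distances means the locus is the perpendicular bisector of z1 and z2.
Midpoint = ((6+1)/2, (5+4)/2) = (3.5000, 4.5000)

Perpendicular bisector through (3.5000, 4.5000)


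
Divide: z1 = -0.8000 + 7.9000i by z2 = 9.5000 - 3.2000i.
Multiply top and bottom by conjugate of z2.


Conjugate of z2 = 9.5000 + 3.2000i
Numerator: (-0.8000 + 7.9000i)(9.5000 + 3.2000i) = -32.8800 + 72.4900i
Denominator: 9.5^2 + (-3.2)^2 = 100.49
Result = (-32.8800 + 72.4900i)/100.49

-0.3272 + 0.7214i


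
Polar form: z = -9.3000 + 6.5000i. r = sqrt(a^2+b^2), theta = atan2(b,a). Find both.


r = sqrt(86.49+42.25) = sqrt(128.74) = 11.3464
theta = atan2(6.5, -9.3) = 145.0493 degrees

r = 11.3464, theta = 145.0493 degrees


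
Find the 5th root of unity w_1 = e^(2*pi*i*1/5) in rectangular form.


Angle = 360*1/5 = 72°
a = cos(72°) = 0.3090
b = sin(72°) = 0.9511

0.3090 + 0.9511i


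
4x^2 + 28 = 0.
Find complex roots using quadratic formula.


disc = 0^2 - 4*4*28 = 0 - 448 = -448
sqrt(|disc|) = sqrt(448) = 21.1660
Real part = 0/(2*4) = 0
Imag part = 21.1660/(2*4) = 2.6458

0 ± 2.6458i


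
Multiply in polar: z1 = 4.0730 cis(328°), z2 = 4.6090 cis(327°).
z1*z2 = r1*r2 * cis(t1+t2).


r = 4.0730 * 4.6090 = 18.7725
theta = 328° + 327° = 655° = 295° (mod 360)

18.7725 cis(295°)


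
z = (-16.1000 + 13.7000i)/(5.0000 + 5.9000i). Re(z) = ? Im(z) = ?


Multiply by conjugate: (-16.1000 + 13.7000i)(5.0000 - 5.9000i) / (5^2 + 5.9^2)
Numerator real = -16.1*5 + 13.7*5.9 = 0.33
Numerator imag = 13.7*5 - (-16.1)*5.9 = 163.49
Denominator = 59.81
Re(z) = 0.33/59.81 = 0.0055
Im(z) = 163.49/59.81 = 2.7335

Re(z) = 0.0055, Im(z) = 2.7335


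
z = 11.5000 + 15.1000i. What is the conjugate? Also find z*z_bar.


z_bar = 11.5000 - 15.1000i
z*z_bar = 11.5^2 + 15.1^2 = 132.25 + 228.01 = 360.26

z_bar = 11.5000 - 15.1000i, z*z_bar = 360.26


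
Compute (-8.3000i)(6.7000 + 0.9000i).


Real = 0*6.7 - (-8.3)*0.9 = 0 - (-7.47) = 7.47
Imag = 0*0.9 + 6.7*(-8.3) = 0 - (55.61) = -55.61

7.4700 - 55.6100i


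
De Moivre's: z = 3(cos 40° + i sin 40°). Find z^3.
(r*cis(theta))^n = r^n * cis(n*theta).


r^3 = 3^3 = 27
n*theta = 3*40° = 120° = 120° (mod 360)
a = 27*cos(120°) = -13.5000
b = 27*sin(120°) = 23.3827

27 cis(120°) = -13.5000 + 23.3827i


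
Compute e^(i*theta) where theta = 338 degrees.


cos(338°) = 0.9272
sin(338°) = -0.3746

e^(i*338°) = 0.9272 - 0.3746i


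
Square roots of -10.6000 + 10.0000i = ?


|z| = sqrt(112.36+100) = 14.5726
sqrt((|z|+a)/2) = sqrt((14.5726+(-10.6))/2) = sqrt(1.9863) = 1.4094
sqrt((|z|-a)/2) = sqrt((14.5726-(-10.6))/2) = sqrt(12.5863) = 3.5477

±(1.4094 + 3.5477i) i.e. 1.4094 + 3.5477i and -1.4094 - 3.5477i


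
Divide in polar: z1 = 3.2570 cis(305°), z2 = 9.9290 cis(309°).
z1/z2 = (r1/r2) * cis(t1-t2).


r = 3.2570 / 9.9290 = 0.3280
theta = 305° - 309° = -4° = 356° (mod 360)

0.3280 cis(356°)


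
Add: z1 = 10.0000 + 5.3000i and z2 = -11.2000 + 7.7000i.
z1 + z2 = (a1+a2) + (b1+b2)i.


Real: 10 - 11.2 = -1.2
Imag: 5.3 + 7.7 = 13

-1.2000 + 13.0000i


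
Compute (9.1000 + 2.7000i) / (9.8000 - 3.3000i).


Conjugate of z2 = 9.8000 + 3.3000i
Numerator: (9.1000 + 2.7000i)(9.8000 + 3.3000i) = 80.2700 + 56.4900i
Denominator: 9.8^2 + (-3.3)^2 = 106.93
Result = (80.2700 + 56.4900i)/106.93

0.7507 + 0.5283i


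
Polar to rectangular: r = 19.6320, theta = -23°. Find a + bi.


a = 19.6320*cos(-23°) = 19.6320*0.920505 = 18.0714
b = 19.6320*sin(-23°) = 19.6320*(-0.39073) = -7.6708

18.0714 - 7.6708i


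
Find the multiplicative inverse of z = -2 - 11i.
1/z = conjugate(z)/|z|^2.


|z|^2 = 4+121 = 125
1/z = (-2 + 11i)/125

1/z = -0.0160 + 0.0880i


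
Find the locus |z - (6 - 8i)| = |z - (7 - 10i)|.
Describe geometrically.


Equal distances means the locus is the perpendicular bisector of z1 and z2.
Midpoint = ((6+7)/2, (-8+(-10))/2) = (6.5000, -9.0000)

Perpendicular bisector through (6.5000, -9.0000)


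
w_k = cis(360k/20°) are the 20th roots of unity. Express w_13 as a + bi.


Angle = 360*13/20 = 234°
a = cos(234°) = -0.5878
b = sin(234°) = -0.8090

-0.5878 - 0.8090i


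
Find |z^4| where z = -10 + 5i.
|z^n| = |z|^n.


|z| = sqrt(100+25) = sqrt(125) = 11.1803
|z^4| = |z|^4 = (sqrt(125))^4 = 125^2 = 15625

|z^4| = 15625


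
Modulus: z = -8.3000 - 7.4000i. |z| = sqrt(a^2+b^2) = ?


|z| = sqrt((-8.3)^2 + (-7.4)^2) = sqrt(68.89 + 54.76) = sqrt(123.65) = 11.1198

|z| = 11.1198


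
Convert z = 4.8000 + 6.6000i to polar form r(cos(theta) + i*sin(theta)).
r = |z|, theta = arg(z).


r = sqrt(23.04+43.56) = sqrt(66.6) = 8.1609
theta = atan2(6.6, 4.8) = 53.9726 degrees

r = 8.1609, theta = 53.9726 degrees


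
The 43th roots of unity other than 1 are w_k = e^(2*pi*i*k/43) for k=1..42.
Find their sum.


With w = e^(2*pi*i/43), all 43 of the 43th roots of unity w^0 = 1, w, ..., w^(42) sum to 0: 1 + w + ... + w^(42) = (1 - w^43)/(1 - w) = 0 since w^43 = 1, w ≠ 1.
Removing the root 1: w + w^2 + ... + w^(42) = 0 - 1 = -1

Sum = -1


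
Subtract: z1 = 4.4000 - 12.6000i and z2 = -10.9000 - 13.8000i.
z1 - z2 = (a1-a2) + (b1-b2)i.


Real: 4.4 + 10.9 = 15.3
Imag: -12.6 + 13.8 = 1.2

15.3000 + 1.2000i


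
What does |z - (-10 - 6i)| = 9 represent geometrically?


|z - z0| = r is a circle with center z0 and radius r.
Center = (-10, -6), radius = 9

Circle with center (-10, -6) and radius 9


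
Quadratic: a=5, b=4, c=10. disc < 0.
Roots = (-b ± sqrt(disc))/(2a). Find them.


disc = 4^2 - 4*5*10 = 16 - 200 = -184
sqrt(|disc|) = sqrt(184) = 13.5647
Real part = -4/(2*5) = -0.4000
Imag part = 13.5647/(2*5) = 1.3565

-0.4000 ± 1.3565i


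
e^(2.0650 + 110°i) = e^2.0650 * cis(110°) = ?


e^2.0650 = 7.8853
cos(110°) = -0.34202
sin(110°) = 0.9397
Real = 7.8853*(-0.34202) = -2.6969
Imag = 7.8853*0.9397 = 7.4098

-2.6969 + 7.4098i


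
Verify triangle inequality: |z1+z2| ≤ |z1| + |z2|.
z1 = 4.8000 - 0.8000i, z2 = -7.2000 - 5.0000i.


|z1| = sqrt(4.8^2 + (-0.8)^2) = sqrt(23.68) = 4.8662
|z2| = sqrt((-7.2)^2 + (-5)^2) = sqrt(76.84) = 8.7658
z1+z2 = -2.4000 - 5.8000i
|z1+z2| = sqrt(39.4) = 6.2769
|z1|+|z2| = 4.8662 + 8.7658 = 13.6320

|z1+z2| = 6.2769 ≤ |z1|+|z2| = 13.6320 (verified)


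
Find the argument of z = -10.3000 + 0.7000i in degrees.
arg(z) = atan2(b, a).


Re = -10.3, Im = 0.7
arg = atan2(0.7, -10.3) = 176.1121 degrees

arg(z) = 176.1121 degrees


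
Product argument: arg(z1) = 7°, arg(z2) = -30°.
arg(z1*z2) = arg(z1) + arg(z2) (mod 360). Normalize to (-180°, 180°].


arg(z1*z2) = 7° - 30° = -23°
Normalized to (-180°, 180°]: -23°

-23°


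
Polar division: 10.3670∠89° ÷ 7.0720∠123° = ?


r = 10.3670 / 7.0720 = 1.4659
theta = 89° - 123° = -34° = 326° (mod 360)

1.4659 cis(326°)


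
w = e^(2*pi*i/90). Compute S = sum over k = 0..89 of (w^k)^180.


The roots are w_k = w^k with w = e^(2*pi*i/90), and (w^k)^180 = (w^180)^k.
So S = 1 + u + u^2 + ... + u^(89) with u = w^180.
180 = 2*90 + 0, so 180 is a multiple of 90 and u = (w^90)^2 = 1.
Every one of the 90 terms equals 1: S = 90

S = 90


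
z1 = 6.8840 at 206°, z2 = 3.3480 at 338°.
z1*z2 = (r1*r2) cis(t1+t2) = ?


r = 6.8840 * 3.3480 = 23.0476
theta = 206° + 338° = 544° = 184° (mod 360)

23.0476 cis(184°)


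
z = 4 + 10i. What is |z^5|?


|z| = sqrt(16+100) = sqrt(116) = 10.7703
|z^5| = |z|^5 = (sqrt(116))^5 = 116^2 * sqrt(116) = 13456*sqrt(116)

|z^5| = 13456*sqrt(116) ≈ 144925.5553


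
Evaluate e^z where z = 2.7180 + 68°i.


e^2.7180 = 15.1500
cos(68°) = 0.37461
sin(68°) = 0.92718
Real = 15.1500*0.37461 = 5.6753
Imag = 15.1500*0.92718 = 14.0468

5.6753 + 14.0468i


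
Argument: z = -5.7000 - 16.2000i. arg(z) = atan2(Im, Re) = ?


Re = -5.7, Im = -16.2
arg = atan2(-16.2, -5.7) = -109.3845 degrees

arg(z) = -109.3845 degrees


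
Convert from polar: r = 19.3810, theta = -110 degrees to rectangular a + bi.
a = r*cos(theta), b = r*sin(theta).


a = 19.3810*cos(-110°) = 19.3810*(-0.34202) = -6.6287
b = 19.3810*sin(-110°) = 19.3810*(-0.939693) = -18.2122

-6.6287 - 18.2122i


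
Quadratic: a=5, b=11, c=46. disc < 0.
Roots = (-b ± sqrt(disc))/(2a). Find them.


disc = 11^2 - 4*5*46 = 121 - 920 = -799
sqrt(|disc|) = sqrt(799) = 28.2666
Real part = -11/(2*5) = -1.1000
Imag part = 28.2666/(2*5) = 2.8267

-1.1000 ± 2.8267i


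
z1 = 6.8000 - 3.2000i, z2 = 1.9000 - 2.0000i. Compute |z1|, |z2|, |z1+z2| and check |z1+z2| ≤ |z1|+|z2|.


|z1| = sqrt(6.8^2 + (-3.2)^2) = sqrt(56.48) = 7.5153
|z2| = sqrt(1.9^2 + (-2)^2) = sqrt(7.61) = 2.7586
z1+z2 = 8.7000 - 5.2000i
|z1+z2| = sqrt(102.73) = 10.1356
|z1|+|z2| = 7.5153 + 2.7586 = 10.2739

|z1+z2| = 10.1356 ≤ |z1|+|z2| = 10.2739 (verified)


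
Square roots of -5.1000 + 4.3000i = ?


|z| = sqrt(26.01+18.49) = 6.6708
sqrt((|z|+a)/2) = sqrt((6.6708+(-5.1))/2) = sqrt(0.7854) = 0.8862
sqrt((|z|-a)/2) = sqrt((6.6708-(-5.1))/2) = sqrt(5.8854) = 2.4260

±(0.8862 + 2.4260i) i.e. 0.8862 + 2.4260i and -0.8862 - 2.4260i


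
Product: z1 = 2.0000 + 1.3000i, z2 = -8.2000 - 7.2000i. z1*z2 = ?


Real = 2*(-8.2) - 1.3*(-7.2) = -16.4 - (-9.36) = -7.04
Imag = 2*(-7.2) - (8.2)*1.3 = -14.4 - (10.66) = -25.06

-7.0400 - 25.0600i


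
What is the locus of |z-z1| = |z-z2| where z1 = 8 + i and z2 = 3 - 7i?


Equal distances means the locus is the perpendicular bisector of z1 and z2.
Midpoint = ((8+3)/2, (1+(-7))/2) = (5.5000, -3.0000)

Perpendicular bisector through (5.5000, -3.0000)


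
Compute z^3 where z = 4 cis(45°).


r^3 = 4^3 = 64
n*theta = 3*45° = 135° = 135° (mod 360)
a = 64*cos(135°) = -45.2548
b = 64*sin(135°) = 45.2548

64 cis(135°) = -45.2548 + 45.2548i


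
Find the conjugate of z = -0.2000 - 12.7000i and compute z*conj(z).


z_bar = -0.2000 + 12.7000i
z*z_bar = (-0.2)^2 + (-12.7)^2 = 0.04 + 161.29 = 161.33

z_bar = -0.2000 + 12.7000i, z*z_bar = 161.33


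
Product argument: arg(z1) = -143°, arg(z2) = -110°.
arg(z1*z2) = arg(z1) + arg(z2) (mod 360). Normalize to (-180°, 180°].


arg(z1*z2) = -143° - 110° = -253°
Normalized to (-180°, 180°]: 107°

107°


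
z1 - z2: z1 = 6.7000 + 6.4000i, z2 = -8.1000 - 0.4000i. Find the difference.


Real: 6.7 + 8.1 = 14.8
Imag: 6.4 + 0.4 = 6.8

14.8000 + 6.8000i


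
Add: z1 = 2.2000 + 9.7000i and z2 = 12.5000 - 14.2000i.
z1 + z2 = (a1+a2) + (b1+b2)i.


Real: 2.2 + 12.5 = 14.7
Imag: 9.7 - 14.2 = -4.5

14.7000 - 4.5000i


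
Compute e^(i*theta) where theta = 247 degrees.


cos(247°) = -0.3907
sin(247°) = -0.9205

e^(i*247°) = -0.3907 - 0.9205i


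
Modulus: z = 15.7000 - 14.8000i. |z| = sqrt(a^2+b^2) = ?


|z| = sqrt(15.7^2 + (-14.8)^2) = sqrt(246.49 + 219.04) = sqrt(465.53) = 21.5761

|z| = 21.5761


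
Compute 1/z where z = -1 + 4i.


|z|^2 = 1+16 = 17
1/z = (-1 - 4i)/17

1/z = -0.0588 - 0.2353i


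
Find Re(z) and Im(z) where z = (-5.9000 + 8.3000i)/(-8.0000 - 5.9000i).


Multiply by conjugate: (-5.9000 + 8.3000i)(-8.0000 + 5.9000i) / ((-8)^2 + (-5.9)^2)
Numerator real = -5.9*(-8) + 8.3*(-5.9) = -1.77
Numerator imag = 8.3*(-8) - (-5.9)*(-5.9) = -101.21
Denominator = 98.81
Re(z) = -1.77/98.81 = -0.0179
Im(z) = -101.21/98.81 = -1.0243

Re(z) = -0.0179, Im(z) = -1.0243


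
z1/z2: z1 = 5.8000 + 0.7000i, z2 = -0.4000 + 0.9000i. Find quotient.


Conjugate of z2 = -0.4000 - 0.9000i
Numerator: (5.8000 + 0.7000i)(-0.4000 - 0.9000i) = -1.6900 - 5.5000i
Denominator: (-0.4)^2 + 0.9^2 = 0.97
Result = (-1.6900 - 5.5000i)/0.97

-1.7423 - 5.6701i


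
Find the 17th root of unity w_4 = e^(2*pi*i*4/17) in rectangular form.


Angle = 360*4/17 = 84.7059°
a = cos(84.7059°) = 0.0923
b = sin(84.7059°) = 0.9957

0.0923 + 0.9957i


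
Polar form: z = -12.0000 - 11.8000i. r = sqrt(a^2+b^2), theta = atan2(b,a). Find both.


r = sqrt(144+139.24) = sqrt(283.24) = 16.8297
theta = atan2(-11.8, -12) = -135.4815 degrees

r = 16.8297, theta = -135.4815 degrees


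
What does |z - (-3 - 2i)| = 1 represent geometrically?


|z - z0| = r is a circle with center z0 and radius r.
Center = (-3, -2), radius = 1

Circle with center (-3, -2) and radius 1


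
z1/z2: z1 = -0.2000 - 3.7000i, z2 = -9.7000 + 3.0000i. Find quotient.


Conjugate of z2 = -9.7000 - 3.0000i
Numerator: (-0.2000 - 3.7000i)(-9.7000 - 3.0000i) = -9.1600 + 36.4900i
Denominator: (-9.7)^2 + 3^2 = 103.09
Result = (-9.1600 + 36.4900i)/103.09

-0.0889 + 0.3540i


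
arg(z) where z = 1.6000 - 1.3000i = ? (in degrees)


Re = 1.6, Im = -1.3
arg = atan2(-1.3, 1.6) = -39.0939 degrees

arg(z) = -39.0939 degrees


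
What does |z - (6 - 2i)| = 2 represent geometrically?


|z - z0| = r is a circle with center z0 and radius r.
Center = (6, -2), radius = 2

Circle with center (6, -2) and radius 2


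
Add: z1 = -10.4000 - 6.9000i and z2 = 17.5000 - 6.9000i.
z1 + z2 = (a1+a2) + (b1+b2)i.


Real: -10.4 + 17.5 = 7.1
Imag: -6.9 - 6.9 = -13.8

7.1000 - 13.8000i


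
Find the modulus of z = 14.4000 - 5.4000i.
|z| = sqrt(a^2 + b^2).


|z| = sqrt(14.4^2 + (-5.4)^2) = sqrt(207.36 + 29.16) = sqrt(236.52) = 15.3792

|z| = 15.3792


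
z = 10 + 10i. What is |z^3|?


|z| = sqrt(100+100) = sqrt(200) = 14.1421
|z^3| = |z|^3 = (sqrt(200))^3 = 200*sqrt(200)

|z^3| = 200*sqrt(200) ≈ 2828.4271


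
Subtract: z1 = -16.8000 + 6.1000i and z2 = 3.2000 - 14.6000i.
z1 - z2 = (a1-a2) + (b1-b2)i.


Real: -16.8 - 3.2 = -20
Imag: 6.1 + 14.6 = 20.7

-20.0000 + 20.7000i


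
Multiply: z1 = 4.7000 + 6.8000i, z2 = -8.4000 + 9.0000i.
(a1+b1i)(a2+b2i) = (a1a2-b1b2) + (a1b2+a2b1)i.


Real = 4.7*(-8.4) - 6.8*9 = -39.48 - 61.2 = -100.68
Imag = 4.7*9 - (8.4)*6.8 = 42.3 - (57.12) = -14.82

-100.6800 - 14.8200i


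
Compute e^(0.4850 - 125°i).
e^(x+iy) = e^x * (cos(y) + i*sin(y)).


e^0.4850 = 1.62418
cos(-125°) = -0.5736
sin(-125°) = -0.81915
Real = 1.62418*(-0.5736) = -0.9316
Imag = 1.62418*(-0.81915) = -1.3304

-0.9316 - 1.3304i


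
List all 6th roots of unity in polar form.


The 6th roots of unity are cis(360k/6°) for k=0..5
Angle step = 360/6 = 60°
Primitive root: cis(60°)
Primitive root = 0.5000 + 0.8660i

6 roots at angles: 0°, 60°, 120°, 180°, 240°, 300°


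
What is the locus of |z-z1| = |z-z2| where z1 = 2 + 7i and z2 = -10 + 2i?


Equal distances means the locus is the perpendicular bisector of z1 and z2.
Midpoint = ((2+(-10))/2, (7+2)/2) = (-4.0000, 4.5000)

Perpendicular bisector through (-4.0000, 4.5000)


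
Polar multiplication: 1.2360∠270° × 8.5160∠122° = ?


r = 1.2360 * 8.5160 = 10.5258
theta = 270° + 122° = 392° = 32° (mod 360)

10.5258 cis(32°)


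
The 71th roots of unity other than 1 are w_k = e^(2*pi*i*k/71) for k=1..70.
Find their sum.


With w = e^(2*pi*i/71), all 71 of the 71th roots of unity w^0 = 1, w, ..., w^(70) sum to 0: 1 + w + ... + w^(70) = (1 - w^71)/(1 - w) = 0 since w^71 = 1, w ≠ 1.
Removing the root 1: w + w^2 + ... + w^(70) = 0 - 1 = -1

Sum = -1


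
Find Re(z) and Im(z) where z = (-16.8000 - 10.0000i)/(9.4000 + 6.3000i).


Multiply by conjugate: (-16.8000 - 10.0000i)(9.4000 - 6.3000i) / (9.4^2 + 6.3^2)
Numerator real = -16.8*9.4 - (10)*6.3 = -220.92
Numerator imag = -10*9.4 - (-16.8)*6.3 = 11.84
Denominator = 128.05
Re(z) = -220.92/128.05 = -1.7253
Im(z) = 11.84/128.05 = 0.0925

Re(z) = -1.7253, Im(z) = 0.0925


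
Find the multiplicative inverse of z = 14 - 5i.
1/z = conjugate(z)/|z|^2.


|z|^2 = 196+25 = 221
1/z = (14 + 5i)/221

1/z = 0.0633 + 0.0226i


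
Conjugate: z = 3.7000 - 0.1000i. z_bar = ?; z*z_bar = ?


z_bar = 3.7000 + 0.1000i
z*z_bar = 3.7^2 + (-0.1)^2 = 13.69 + 0.01 = 13.7

z_bar = 3.7000 + 0.1000i, z*z_bar = 13.7


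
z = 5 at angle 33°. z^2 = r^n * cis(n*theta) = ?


r^2 = 5^2 = 25
n*theta = 2*33° = 66° = 66° (mod 360)
a = 25*cos(66°) = 10.1684
b = 25*sin(66°) = 22.8386

25 cis(66°) = 10.1684 + 22.8386i


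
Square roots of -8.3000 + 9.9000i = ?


|z| = sqrt(68.89+98.01) = 12.9190
sqrt((|z|+a)/2) = sqrt((12.9190+(-8.3))/2) = sqrt(2.3095) = 1.5197
sqrt((|z|-a)/2) = sqrt((12.9190-(-8.3))/2) = sqrt(10.6095) = 3.2572

±(1.5197 + 3.2572i) i.e. 1.5197 + 3.2572i and -1.5197 - 3.2572i


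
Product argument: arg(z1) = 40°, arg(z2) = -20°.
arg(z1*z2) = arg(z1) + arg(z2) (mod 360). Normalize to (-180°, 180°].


arg(z1*z2) = 40° - 20° = 20°
Normalized to (-180°, 180°]: 20°

20°


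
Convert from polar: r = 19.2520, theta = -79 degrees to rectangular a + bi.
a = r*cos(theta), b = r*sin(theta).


a = 19.2520*cos(-79°) = 19.2520*0.19081 = 3.6735
b = 19.2520*sin(-79°) = 19.2520*(-0.98163) = -18.8983

3.6735 - 18.8983i


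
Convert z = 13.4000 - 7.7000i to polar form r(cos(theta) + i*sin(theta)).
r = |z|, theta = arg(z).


r = sqrt(179.56+59.29) = sqrt(238.85) = 15.4548
theta = atan2(-7.7, 13.4) = -29.8828 degrees

r = 15.4548, theta = -29.8828 degrees


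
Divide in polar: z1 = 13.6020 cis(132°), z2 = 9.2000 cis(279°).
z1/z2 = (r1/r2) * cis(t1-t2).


r = 13.6020 / 9.2000 = 1.4785
theta = 132° - 279° = -147° = 213° (mod 360)

1.4785 cis(213°)


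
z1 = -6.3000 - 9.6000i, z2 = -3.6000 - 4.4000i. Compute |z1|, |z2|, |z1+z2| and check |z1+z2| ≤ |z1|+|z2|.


|z1| = sqrt((-6.3)^2 + (-9.6)^2) = sqrt(131.85) = 11.4826
|z2| = sqrt((-3.6)^2 + (-4.4)^2) = sqrt(32.32) = 5.6851
z1+z2 = -9.9000 - 14.0000i
|z1+z2| = sqrt(294.01) = 17.1467
|z1|+|z2| = 11.4826 + 5.6851 = 17.1677

|z1+z2| = 17.1467 ≤ |z1|+|z2| = 17.1677 (verified)


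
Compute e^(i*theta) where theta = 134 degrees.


cos(134°) = -0.6947
sin(134°) = 0.7193

e^(i*134°) = -0.6947 + 0.7193i


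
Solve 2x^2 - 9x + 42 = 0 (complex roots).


disc = (-9)^2 - 4*2*42 = 81 - 336 = -255
sqrt(|disc|) = sqrt(255) = 15.9687
Real part = 9/(2*2) = 2.2500
Imag part = 15.9687/(2*2) = 3.9922

2.2500 ± 3.9922i


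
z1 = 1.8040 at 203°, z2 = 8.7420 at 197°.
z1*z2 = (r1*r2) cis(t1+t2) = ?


r = 1.8040 * 8.7420 = 15.7706
theta = 203° + 197° = 400° = 40° (mod 360)

15.7706 cis(40°)


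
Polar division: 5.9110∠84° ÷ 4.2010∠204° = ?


r = 5.9110 / 4.2010 = 1.4070
theta = 84° - 204° = -120° = 240° (mod 360)

1.4070 cis(240°)


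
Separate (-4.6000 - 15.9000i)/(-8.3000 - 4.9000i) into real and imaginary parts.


Multiply by conjugate: (-4.6000 - 15.9000i)(-8.3000 + 4.9000i) / ((-8.3)^2 + (-4.9)^2)
Numerator real = -4.6*(-8.3) - (15.9)*(-4.9) = 116.09
Numerator imag = -15.9*(-8.3) - (-4.6)*(-4.9) = 109.43
Denominator = 92.9
Re(z) = 116.09/92.9 = 1.2496
Im(z) = 109.43/92.9 = 1.1779

Re(z) = 1.2496, Im(z) = 1.1779


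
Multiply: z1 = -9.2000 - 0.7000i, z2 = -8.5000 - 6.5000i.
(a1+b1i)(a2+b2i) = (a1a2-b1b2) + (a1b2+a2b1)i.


Real = -9.2*(-8.5) - (-0.7)*(-6.5) = 78.2 - 4.55 = 73.65
Imag = -9.2*(-6.5) - (8.5)*(-0.7) = 59.8 + 5.95 = 65.75

73.6500 + 65.7500i


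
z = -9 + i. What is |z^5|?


|z| = sqrt(81+1) = sqrt(82) = 9.0554
|z^5| = |z|^5 = (sqrt(82))^5 = 82^2 * sqrt(82) = 6724*sqrt(82)

|z^5| = 6724*sqrt(82) ≈ 60888.4097


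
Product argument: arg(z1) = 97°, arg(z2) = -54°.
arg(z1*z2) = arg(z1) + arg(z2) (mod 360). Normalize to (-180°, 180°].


arg(z1*z2) = 97° - 54° = 43°
Normalized to (-180°, 180°]: 43°

43°


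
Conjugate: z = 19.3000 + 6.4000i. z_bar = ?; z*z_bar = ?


z_bar = 19.3000 - 6.4000i
z*z_bar = 19.3^2 + 6.4^2 = 372.49 + 40.96 = 413.45

z_bar = 19.3000 - 6.4000i, z*z_bar = 413.45


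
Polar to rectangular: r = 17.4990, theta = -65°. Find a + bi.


a = 17.4990*cos(-65°) = 17.4990*0.42262 = 7.3954
b = 17.4990*sin(-65°) = 17.4990*(-0.90631) = -15.8595

7.3954 - 15.8595i


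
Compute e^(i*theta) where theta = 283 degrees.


cos(283°) = 0.2250
sin(283°) = -0.9744

e^(i*283°) = 0.2250 - 0.9744i


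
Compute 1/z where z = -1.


|z|^2 = 1+0 = 1
1/z = (-1 - 0i)/1

1/z = -1.0000 + 0i


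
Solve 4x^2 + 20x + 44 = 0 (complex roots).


disc = 20^2 - 4*4*44 = 400 - 704 = -304
sqrt(|disc|) = sqrt(304) = 17.4356
Real part = -20/(2*4) = -2.5000
Imag part = 17.4356/(2*4) = 2.1794

-2.5000 ± 2.1794i


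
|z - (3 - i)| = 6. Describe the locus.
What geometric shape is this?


|z - z0| = r is a circle with center z0 and radius r.
Center = (3, -1), radius = 6

Circle with center (3, -1) and radius 6


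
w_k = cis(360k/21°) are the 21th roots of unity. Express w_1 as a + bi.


Angle = 360*1/21 = 17.1429°
a = cos(17.1429°) = 0.9556
b = sin(17.1429°) = 0.2948

0.9556 + 0.2948i


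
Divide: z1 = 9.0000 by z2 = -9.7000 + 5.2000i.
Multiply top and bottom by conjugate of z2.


Conjugate of z2 = -9.7000 - 5.2000i
Numerator: (9.0000)(-9.7000 - 5.2000i) = -87.3000 - 46.8000i
Denominator: (-9.7)^2 + 5.2^2 = 121.13
Result = (-87.3000 - 46.8000i)/121.13

-0.7207 - 0.3864i


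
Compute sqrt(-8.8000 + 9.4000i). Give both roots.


|z| = sqrt(77.44+88.36) = 12.8763
sqrt((|z|+a)/2) = sqrt((12.8763+(-8.8))/2) = sqrt(2.0382) = 1.4276
sqrt((|z|-a)/2) = sqrt((12.8763-(-8.8))/2) = sqrt(10.8382) = 3.2921

±(1.4276 + 3.2921i) i.e. 1.4276 + 3.2921i and -1.4276 - 3.2921i


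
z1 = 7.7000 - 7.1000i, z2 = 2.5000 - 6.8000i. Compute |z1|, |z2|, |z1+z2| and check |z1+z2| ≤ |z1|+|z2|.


|z1| = sqrt(7.7^2 + (-7.1)^2) = sqrt(109.7) = 10.4738
|z2| = sqrt(2.5^2 + (-6.8)^2) = sqrt(52.49) = 7.2450
z1+z2 = 10.2000 - 13.9000i
|z1+z2| = sqrt(297.25) = 17.2409
|z1|+|z2| = 10.4738 + 7.2450 = 17.7188

|z1+z2| = 17.2409 ≤ |z1|+|z2| = 17.7188 (verified)


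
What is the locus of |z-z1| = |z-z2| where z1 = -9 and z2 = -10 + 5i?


Equal distances means the locus is the perpendicular bisector of z1 and z2.
Midpoint = ((-9+(-10))/2, (0+5)/2) = (-9.5000, 2.5000)

Perpendicular bisector through (-9.5000, 2.5000)


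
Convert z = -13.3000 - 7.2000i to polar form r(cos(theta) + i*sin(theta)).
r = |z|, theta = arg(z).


r = sqrt(176.89+51.84) = sqrt(228.73) = 15.1238
theta = atan2(-7.2, -13.3) = -151.5710 degrees

r = 15.1238, theta = -151.5710 degrees


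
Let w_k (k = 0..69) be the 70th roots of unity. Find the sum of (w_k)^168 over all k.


The roots are w_k = w^k with w = e^(2*pi*i/70), and (w^k)^168 = (w^168)^k.
So S = 1 + u + u^2 + ... + u^(69) with u = w^168.
168 = 2*70 + 28, so 168 is not a multiple of 70: u = (w^70)^2 * w^28 = w^28 ≠ 1 (w is a primitive 70th root), while u^70 = (w^70)^168 = 1.
Geometric series: S = (1 - u^70)/(1 - u) = (1 - 1)/(1 - u) = 0

S = 0


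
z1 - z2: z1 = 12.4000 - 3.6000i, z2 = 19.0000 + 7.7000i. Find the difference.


Real: 12.4 - 19 = -6.6
Imag: -3.6 - 7.7 = -11.3

-6.6000 - 11.3000i


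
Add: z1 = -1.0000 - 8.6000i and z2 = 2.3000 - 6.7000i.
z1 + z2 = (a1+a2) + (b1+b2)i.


Real: -1 + 2.3 = 1.3
Imag: -8.6 - 6.7 = -15.3

1.3000 - 15.3000i


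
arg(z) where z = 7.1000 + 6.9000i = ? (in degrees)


Re = 7.1, Im = 6.9
arg = atan2(6.9, 7.1) = 44.1815 degrees

arg(z) = 44.1815 degrees


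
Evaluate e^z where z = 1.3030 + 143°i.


e^1.3030 = 3.6803
cos(143°) = -0.79864
sin(143°) = 0.60182
Real = 3.6803*(-0.79864) = -2.9392
Imag = 3.6803*0.60182 = 2.2149

-2.9392 + 2.2149i


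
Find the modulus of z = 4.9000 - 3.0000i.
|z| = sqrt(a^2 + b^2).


|z| = sqrt(4.9^2 + (-3)^2) = sqrt(24.01 + 9) = sqrt(33.01) = 5.7454

|z| = 5.7454


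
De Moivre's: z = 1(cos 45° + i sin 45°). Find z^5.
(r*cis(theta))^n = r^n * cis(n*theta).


r^5 = 1^5 = 1
n*theta = 5*45° = 225° = 225° (mod 360)
a = 1*cos(225°) = -0.7071
b = 1*sin(225°) = -0.7071

1 cis(225°) = -0.7071 - 0.7071i


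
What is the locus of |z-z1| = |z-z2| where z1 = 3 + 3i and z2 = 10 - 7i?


Equal distances means the locus is the perpendicular bisector of z1 and z2.
Midpoint = ((3+10)/2, (3+(-7))/2) = (6.5000, -2.0000)

Perpendicular bisector through (6.5000, -2.0000)


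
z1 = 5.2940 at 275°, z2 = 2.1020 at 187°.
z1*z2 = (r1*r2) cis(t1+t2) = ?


r = 5.2940 * 2.1020 = 11.1280
theta = 275° + 187° = 462° = 102° (mod 360)

11.1280 cis(102°)


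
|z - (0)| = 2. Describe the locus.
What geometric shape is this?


|z - z0| = r is a circle with center z0 and radius r.
Center = (0, 0), radius = 2

Circle with center (0, 0) and radius 2


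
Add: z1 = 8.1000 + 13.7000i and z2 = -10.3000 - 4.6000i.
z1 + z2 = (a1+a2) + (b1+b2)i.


Real: 8.1 - 10.3 = -2.2
Imag: 13.7 - 4.6 = 9.1

-2.2000 + 9.1000i


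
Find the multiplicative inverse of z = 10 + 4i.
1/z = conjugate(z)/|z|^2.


|z|^2 = 100+16 = 116
1/z = (10 - 4i)/116

1/z = 0.0862 - 0.0345i


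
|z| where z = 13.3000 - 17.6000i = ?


|z| = sqrt(13.3^2 + (-17.6)^2) = sqrt(176.89 + 309.76) = sqrt(486.65) = 22.0601

|z| = 22.0601


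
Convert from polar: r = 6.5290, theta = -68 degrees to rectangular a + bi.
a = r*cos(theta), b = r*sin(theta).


a = 6.5290*cos(-68°) = 6.5290*0.3746 = 2.4458
b = 6.5290*sin(-68°) = 6.5290*(-0.92718) = -6.0536

2.4458 - 6.0536i


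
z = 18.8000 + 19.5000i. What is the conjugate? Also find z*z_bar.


z_bar = 18.8000 - 19.5000i
z*z_bar = 18.8^2 + 19.5^2 = 353.44 + 380.25 = 733.69

z_bar = 18.8000 - 19.5000i, z*z_bar = 733.69


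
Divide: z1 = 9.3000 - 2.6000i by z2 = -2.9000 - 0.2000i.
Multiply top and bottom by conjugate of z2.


Conjugate of z2 = -2.9000 + 0.2000i
Numerator: (9.3000 - 2.6000i)(-2.9000 + 0.2000i) = -26.4500 + 9.4000i
Denominator: (-2.9)^2 + (-0.2)^2 = 8.45
Result = (-26.4500 + 9.4000i)/8.45

-3.1302 + 1.1124i


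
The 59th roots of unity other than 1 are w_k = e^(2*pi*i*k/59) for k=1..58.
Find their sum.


With w = e^(2*pi*i/59), all 59 of the 59th roots of unity w^0 = 1, w, ..., w^(58) sum to 0: 1 + w + ... + w^(58) = (1 - w^59)/(1 - w) = 0 since w^59 = 1, w ≠ 1.
Removing the root 1: w + w^2 + ... + w^(58) = 0 - 1 = -1

Sum = -1


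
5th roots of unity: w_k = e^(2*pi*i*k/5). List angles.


The 5th roots of unity are cis(360k/5°) for k=0..4
Angle step = 360/5 = 72°
Primitive root: cis(72°)
Primitive root = 0.3090 + 0.9511i

5 roots at angles: 0°, 72°, 144°, 216°, 288°


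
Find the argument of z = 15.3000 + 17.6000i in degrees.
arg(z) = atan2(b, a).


Re = 15.3, Im = 17.6
arg = atan2(17.6, 15.3) = 48.9990 degrees

arg(z) = 48.9990 degrees


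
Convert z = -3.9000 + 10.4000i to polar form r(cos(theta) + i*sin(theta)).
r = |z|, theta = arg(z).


r = sqrt(15.21+108.16) = sqrt(123.37) = 11.1072
theta = atan2(10.4, -3.9) = 110.5560 degrees

r = 11.1072, theta = 110.5560 degrees


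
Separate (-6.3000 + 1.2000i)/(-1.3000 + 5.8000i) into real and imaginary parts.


Multiply by conjugate: (-6.3000 + 1.2000i)(-1.3000 - 5.8000i) / ((-1.3)^2 + 5.8^2)
Numerator real = -6.3*(-1.3) + 1.2*5.8 = 15.15
Numerator imag = 1.2*(-1.3) - (-6.3)*5.8 = 34.98
Denominator = 35.33
Re(z) = 15.15/35.33 = 0.4288
Im(z) = 34.98/35.33 = 0.9901

Re(z) = 0.4288, Im(z) = 0.9901


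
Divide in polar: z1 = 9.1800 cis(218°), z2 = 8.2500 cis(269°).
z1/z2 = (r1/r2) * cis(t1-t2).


r = 9.1800 / 8.2500 = 1.1127
theta = 218° - 269° = -51° = 309° (mod 360)

1.1127 cis(309°)
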